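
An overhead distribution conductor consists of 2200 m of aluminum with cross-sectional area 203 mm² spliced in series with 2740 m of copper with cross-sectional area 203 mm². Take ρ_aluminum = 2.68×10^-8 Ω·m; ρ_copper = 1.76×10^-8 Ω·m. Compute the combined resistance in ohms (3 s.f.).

0.528 Ω

Segment 1: A = 203 mm² = 2.030e-04 m²
R₁ = ρL/A = (2.68×10^-8)(2200)/(2.030e-04) = 0.2904 Ω
R₂ = (1.76×10^-8)(2740)/(2.030e-04) = 0.2376 Ω
R = R₁ + R₂ = 0.528 Ω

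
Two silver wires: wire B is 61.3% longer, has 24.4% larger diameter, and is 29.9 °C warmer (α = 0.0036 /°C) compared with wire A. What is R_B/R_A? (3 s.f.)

R ∝ ρL/d² with ρ ∝ (1+αΔT), so R_B/R_A = (1 + 61.3/100) × (1 + 24.4/100)⁻² × (1 + 0.0036×29.9)
= 1.613 × 0.6462 × 1.108 = 1.15

1.15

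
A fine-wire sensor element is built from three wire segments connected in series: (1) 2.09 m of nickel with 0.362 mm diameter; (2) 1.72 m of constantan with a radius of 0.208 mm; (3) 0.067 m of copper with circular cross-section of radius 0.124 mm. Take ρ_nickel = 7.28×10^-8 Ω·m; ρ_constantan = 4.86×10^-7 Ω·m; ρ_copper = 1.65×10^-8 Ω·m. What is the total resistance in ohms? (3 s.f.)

Seg 1: A = π(d/2)² = π(1.8100e-04 m)² = 1.029e-07 m²
R_1 = (7.28×10^-8)(2.09)/(1.029e-07) = 1.478 Ω
Seg 2: A = πr² = π(2.0800e-04 m)² = 1.359e-07 m²
R_2 = (4.86×10^-7)(1.72)/(1.359e-07) = 6.15 Ω
Seg 3: A = πr² = π(1.2400e-04 m)² = 4.831e-08 m²
R_3 = (1.65×10^-8)(0.067)/(4.831e-08) = 0.02289 Ω
R_total = R_1 + R_2 + R_3 = 7.65 Ω

7.65 Ω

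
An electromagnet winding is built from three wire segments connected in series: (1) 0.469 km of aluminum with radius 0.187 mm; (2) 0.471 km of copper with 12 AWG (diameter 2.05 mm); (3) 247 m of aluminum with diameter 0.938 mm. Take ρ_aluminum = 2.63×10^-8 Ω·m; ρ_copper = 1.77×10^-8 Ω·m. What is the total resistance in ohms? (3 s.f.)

Seg 1: A = πr² = π(1.8700e-04 m)² = 1.099e-07 m²
R_1 = (2.63×10^-8)(469)/(1.099e-07) = 112.3 Ω
Seg 2: A = π(2.05/2 mm)² = π(1.0250e-03 m)² = 3.301e-06 m²
R_2 = (1.77×10^-8)(471)/(3.301e-06) = 2.526 Ω
Seg 3: A = π(d/2)² = π(4.6900e-04 m)² = 6.910e-07 m²
R_3 = (2.63×10^-8)(247)/(6.910e-07) = 9.401 Ω
R_total = R_1 + R_2 + R_3 = 124 Ω

124 Ω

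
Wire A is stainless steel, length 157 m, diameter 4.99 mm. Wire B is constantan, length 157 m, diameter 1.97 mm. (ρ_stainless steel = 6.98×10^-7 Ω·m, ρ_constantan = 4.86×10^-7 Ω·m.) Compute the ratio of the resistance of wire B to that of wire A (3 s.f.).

4.47

R ∝ ρL/d², so R_B/R_A = (ρ_B/ρ_A) × (d_A/d_B)²
= (4.86×10^-7/6.98×10^-7) × (4.99/1.97)² = 4.47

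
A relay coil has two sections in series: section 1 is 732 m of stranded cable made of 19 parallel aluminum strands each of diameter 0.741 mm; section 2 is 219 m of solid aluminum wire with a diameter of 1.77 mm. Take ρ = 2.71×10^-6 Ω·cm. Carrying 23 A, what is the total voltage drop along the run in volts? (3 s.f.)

ρ = 2.71×10^-6 Ω·cm = 2.71×10^-8 Ω·m
Section 1: A_strand = π(3.7050e-04)² = 4.312e-07 m²; R₁ = ρL/(N·A_s) = (2.71×10^-8)(732)/(19×4.312e-07) = 2.421 Ω
Section 2: A = π(d/2)² = π(8.8500e-04 m)² = 2.461e-06 m²
R₂ = (2.71×10^-8)(219)/(2.461e-06) = 2.412 Ω
R = R₁ + R₂ = 4.833 Ω
V = IR = 23 × 4.833 = 111 V

111 V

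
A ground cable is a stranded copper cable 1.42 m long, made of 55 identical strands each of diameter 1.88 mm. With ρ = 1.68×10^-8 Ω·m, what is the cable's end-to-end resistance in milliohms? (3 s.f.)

A_strand = π(9.4000e-04 m)² = 2.776e-06 m²
R_strand = ρL/A = (1.68×10^-8)(1.42)/(2.776e-06) = 0.008594 Ω
R_total = R_strand/N = 0.008594/55 = 0.156 mΩ

0.156 mΩ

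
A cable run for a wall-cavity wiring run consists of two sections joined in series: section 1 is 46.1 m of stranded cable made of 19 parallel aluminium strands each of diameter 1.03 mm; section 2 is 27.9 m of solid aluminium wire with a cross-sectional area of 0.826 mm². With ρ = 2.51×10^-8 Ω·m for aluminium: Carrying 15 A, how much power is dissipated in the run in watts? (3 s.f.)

207 W

Section 1: A_strand = π(5.1500e-04)² = 8.332e-07 m²; R₁ = ρL/(N·A_s) = (2.51×10^-8)(46.1)/(19×8.332e-07) = 0.07309 Ω
Section 2: A = 0.826 mm² = 8.260e-07 m²
R₂ = (2.51×10^-8)(27.9)/(8.260e-07) = 0.8478 Ω
R = R₁ + R₂ = 0.9209 Ω
P = I²R = (15)² × 0.9209 = 207 W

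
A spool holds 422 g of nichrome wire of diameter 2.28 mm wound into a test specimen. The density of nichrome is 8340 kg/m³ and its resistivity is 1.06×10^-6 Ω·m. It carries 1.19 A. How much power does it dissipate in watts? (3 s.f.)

4.56 W

A = π(d/2)² = π(1.1400e-03 m)² = 4.0828e-06 m²
L = m/(density·A) = 0.422/(8340×4.0828e-06) = 12.39 m
R = ρL/A = (1.06×10^-6)(12.39)/(4.0828e-06) = 3.218 Ω
P = I²R = (1.19)² × 3.218 = 4.56 W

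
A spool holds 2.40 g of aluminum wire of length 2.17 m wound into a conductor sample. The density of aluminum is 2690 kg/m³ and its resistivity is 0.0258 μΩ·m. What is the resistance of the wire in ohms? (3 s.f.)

0.136 Ω

ρ = 0.0258 μΩ·m = 2.58×10^-8 Ω·m
A = m/(density·L) = 0.0024/(2690×2.17) = 4.1115e-07 m²
R = ρL/A = (2.58×10^-8)(2.17)/(4.1115e-07) = 0.136 Ω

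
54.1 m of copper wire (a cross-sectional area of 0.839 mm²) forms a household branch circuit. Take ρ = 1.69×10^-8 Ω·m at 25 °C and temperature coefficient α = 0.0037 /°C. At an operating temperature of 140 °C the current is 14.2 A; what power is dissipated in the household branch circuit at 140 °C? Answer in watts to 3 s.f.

313 W

A = 0.839 mm² = 8.390e-07 m²
R₍25₎ = ρL/A = (1.69×10^-8)(54.1)/(8.390e-07) = 1.09 Ω
R₍140₎ = R₍25₎(1 + αΔT) = 1.09 × (1 + 0.0037×115) = 1.553 Ω
P = I²R = (14.2)² × 1.553 = 313 W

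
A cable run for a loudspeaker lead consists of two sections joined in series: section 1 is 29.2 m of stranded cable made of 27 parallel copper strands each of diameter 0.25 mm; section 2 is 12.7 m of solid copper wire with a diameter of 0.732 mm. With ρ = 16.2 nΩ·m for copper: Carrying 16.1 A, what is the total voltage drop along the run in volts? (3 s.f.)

13.6 V

ρ = 16.2 nΩ·m = 1.62×10^-8 Ω·m
Section 1: A_strand = π(1.2500e-04)² = 4.909e-08 m²; R₁ = ρL/(N·A_s) = (1.62×10^-8)(29.2)/(27×4.909e-08) = 0.3569 Ω
Section 2: A = π(d/2)² = π(3.6600e-04 m)² = 4.208e-07 m²
R₂ = (1.62×10^-8)(12.7)/(4.208e-07) = 0.4889 Ω
R = R₁ + R₂ = 0.8458 Ω
V = IR = 16.1 × 0.8458 = 13.6 V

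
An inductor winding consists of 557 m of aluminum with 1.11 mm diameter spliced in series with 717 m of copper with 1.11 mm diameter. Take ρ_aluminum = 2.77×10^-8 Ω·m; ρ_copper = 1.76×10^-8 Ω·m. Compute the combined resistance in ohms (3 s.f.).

Segment 1: A = π(d/2)² = π(5.5500e-04 m)² = 9.677e-07 m²
R₁ = ρL/A = (2.77×10^-8)(557)/(9.677e-07) = 15.94 Ω
R₂ = (1.76×10^-8)(717)/(9.677e-07) = 13.04 Ω
R = R₁ + R₂ = 29.0 Ω

29.0 Ω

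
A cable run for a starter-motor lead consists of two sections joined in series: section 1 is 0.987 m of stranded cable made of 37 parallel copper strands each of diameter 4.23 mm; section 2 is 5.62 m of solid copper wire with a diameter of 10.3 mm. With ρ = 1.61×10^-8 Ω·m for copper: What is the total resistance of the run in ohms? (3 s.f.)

Section 1: A_strand = π(2.1150e-03)² = 1.405e-05 m²; R₁ = ρL/(N·A_s) = (1.61×10^-8)(0.987)/(37×1.405e-05) = 3.056×10^-5 Ω
Section 2: A = π(d/2)² = π(5.1500e-03 m)² = 8.332e-05 m²
R₂ = (1.61×10^-8)(5.62)/(8.332e-05) = 0.001086 Ω
R = R₁ + R₂ = 0.00112 Ω

0.00112 Ω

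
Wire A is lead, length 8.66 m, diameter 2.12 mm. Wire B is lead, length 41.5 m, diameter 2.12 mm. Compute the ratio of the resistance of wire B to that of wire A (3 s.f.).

4.79

R ∝ ρL/d², so R_B/R_A = (L_B/L_A)
= (41.5/8.66) = 4.79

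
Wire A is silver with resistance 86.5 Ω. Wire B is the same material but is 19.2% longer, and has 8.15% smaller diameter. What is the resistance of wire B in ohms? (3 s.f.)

R ∝ L/d², so R_B/R_A = (1 + 19.2/100) × (1 − 8.15/100)⁻²
= 1.192 × 1.185 = 1.413
R_B = 1.413 × 86.5 = 122 Ω

122 Ω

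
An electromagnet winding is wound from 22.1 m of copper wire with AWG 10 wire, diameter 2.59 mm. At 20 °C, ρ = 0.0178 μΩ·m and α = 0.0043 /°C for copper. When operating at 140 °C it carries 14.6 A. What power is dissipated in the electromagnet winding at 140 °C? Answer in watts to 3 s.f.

ρ = 0.0178 μΩ·m = 1.78×10^-8 Ω·m
A = π(2.59/2 mm)² = π(1.2950e-03 m)² = 5.269e-06 m²
R₍20₎ = ρL/A = (1.78×10^-8)(22.1)/(5.269e-06) = 0.07467 Ω
R₍140₎ = R₍20₎(1 + αΔT) = 0.07467 × (1 + 0.0043×120) = 0.1132 Ω
P = I²R = (14.6)² × 0.1132 = 24.1 W

24.1 W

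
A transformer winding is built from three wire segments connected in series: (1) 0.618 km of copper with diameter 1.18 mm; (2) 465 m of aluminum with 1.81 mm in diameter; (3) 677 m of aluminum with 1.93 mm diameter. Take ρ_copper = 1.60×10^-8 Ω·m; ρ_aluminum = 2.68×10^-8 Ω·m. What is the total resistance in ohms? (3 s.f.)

Seg 1: A = π(d/2)² = π(5.9000e-04 m)² = 1.094e-06 m²
R_1 = (1.60×10^-8)(618)/(1.094e-06) = 9.042 Ω
Seg 2: A = π(d/2)² = π(9.0500e-04 m)² = 2.573e-06 m²
R_2 = (2.68×10^-8)(465)/(2.573e-06) = 4.843 Ω
Seg 3: A = π(d/2)² = π(9.6500e-04 m)² = 2.926e-06 m²
R_3 = (2.68×10^-8)(677)/(2.926e-06) = 6.202 Ω
R_total = R_1 + R_2 + R_3 = 20.1 Ω

20.1 Ω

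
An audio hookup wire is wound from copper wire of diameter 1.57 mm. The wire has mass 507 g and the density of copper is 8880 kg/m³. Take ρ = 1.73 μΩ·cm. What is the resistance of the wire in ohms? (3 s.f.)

ρ = 1.73 μΩ·cm = 1.73×10^-8 Ω·m
A = π(d/2)² = π(7.8500e-04 m)² = 1.9359e-06 m²
L = m/(density·A) = 0.507/(8880×1.9359e-06) = 29.49 m
R = ρL/A = (1.73×10^-8)(29.49)/(1.9359e-06) = 0.264 Ω

0.264 Ω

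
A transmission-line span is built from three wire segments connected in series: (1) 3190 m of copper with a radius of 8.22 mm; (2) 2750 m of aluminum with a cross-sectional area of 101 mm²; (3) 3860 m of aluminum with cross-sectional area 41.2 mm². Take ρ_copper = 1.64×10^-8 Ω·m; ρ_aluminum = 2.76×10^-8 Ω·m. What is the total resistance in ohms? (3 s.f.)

Seg 1: A = πr² = π(8.2200e-03 m)² = 2.123e-04 m²
R_1 = (1.64×10^-8)(3190)/(2.123e-04) = 0.2465 Ω
Seg 2: A = 101 mm² = 1.010e-04 m²
R_2 = (2.76×10^-8)(2750)/(1.010e-04) = 0.7515 Ω
Seg 3: A = 41.2 mm² = 4.120e-05 m²
R_3 = (2.76×10^-8)(3860)/(4.120e-05) = 2.586 Ω
R_total = R_1 + R_2 + R_3 = 3.58 Ω

3.58 Ω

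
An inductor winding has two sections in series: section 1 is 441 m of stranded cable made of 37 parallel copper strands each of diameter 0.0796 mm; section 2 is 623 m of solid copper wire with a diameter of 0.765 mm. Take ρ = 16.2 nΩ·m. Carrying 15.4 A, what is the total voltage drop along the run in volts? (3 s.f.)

ρ = 16.2 nΩ·m = 1.62×10^-8 Ω·m
Section 1: A_strand = π(3.9800e-05)² = 4.976e-09 m²; R₁ = ρL/(N·A_s) = (1.62×10^-8)(441)/(37×4.976e-09) = 38.8 Ω
Section 2: A = π(d/2)² = π(3.8250e-04 m)² = 4.596e-07 m²
R₂ = (1.62×10^-8)(623)/(4.596e-07) = 21.96 Ω
R = R₁ + R₂ = 60.76 Ω
V = IR = 15.4 × 60.76 = 936 V

936 V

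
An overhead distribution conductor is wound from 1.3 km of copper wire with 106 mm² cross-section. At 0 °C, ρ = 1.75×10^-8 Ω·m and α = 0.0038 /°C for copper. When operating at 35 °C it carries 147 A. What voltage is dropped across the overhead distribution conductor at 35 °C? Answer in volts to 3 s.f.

A = 106 mm² = 1.060e-04 m²
R₍0₎ = ρL/A = (1.75×10^-8)(1300)/(1.060e-04) = 0.2146 Ω
R₍35₎ = R₍0₎(1 + αΔT) = 0.2146 × (1 + 0.0038×35) = 0.2432 Ω
V = IR = 147 × 0.2432 = 35.7 V

35.7 V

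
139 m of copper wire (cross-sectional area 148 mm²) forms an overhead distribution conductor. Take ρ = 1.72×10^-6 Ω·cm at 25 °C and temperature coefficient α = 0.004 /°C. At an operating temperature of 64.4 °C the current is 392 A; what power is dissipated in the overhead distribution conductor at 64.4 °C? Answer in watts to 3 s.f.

2870 W

ρ = 1.72×10^-6 Ω·cm = 1.72×10^-8 Ω·m
A = 148 mm² = 1.480e-04 m²
R₍25₎ = ρL/A = (1.72×10^-8)(139)/(1.480e-04) = 0.01615 Ω
R₍64.4₎ = R₍25₎(1 + αΔT) = 0.01615 × (1 + 0.004×39.4) = 0.0187 Ω
P = I²R = (392)² × 0.0187 = 2870 W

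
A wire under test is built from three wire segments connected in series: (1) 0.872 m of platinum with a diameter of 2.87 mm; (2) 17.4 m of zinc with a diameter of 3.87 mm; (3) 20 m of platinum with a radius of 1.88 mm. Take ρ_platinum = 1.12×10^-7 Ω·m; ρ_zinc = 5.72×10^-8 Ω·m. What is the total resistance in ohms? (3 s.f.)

0.301 Ω

Seg 1: A = π(d/2)² = π(1.4350e-03 m)² = 6.469e-06 m²
R_1 = (1.12×10^-7)(0.872)/(6.469e-06) = 0.0151 Ω
Seg 2: A = π(d/2)² = π(1.9350e-03 m)² = 1.176e-05 m²
R_2 = (5.72×10^-8)(17.4)/(1.176e-05) = 0.08461 Ω
Seg 3: A = πr² = π(1.8800e-03 m)² = 1.110e-05 m²
R_3 = (1.12×10^-7)(20)/(1.110e-05) = 0.2017 Ω
R_total = R_1 + R_2 + R_3 = 0.301 Ω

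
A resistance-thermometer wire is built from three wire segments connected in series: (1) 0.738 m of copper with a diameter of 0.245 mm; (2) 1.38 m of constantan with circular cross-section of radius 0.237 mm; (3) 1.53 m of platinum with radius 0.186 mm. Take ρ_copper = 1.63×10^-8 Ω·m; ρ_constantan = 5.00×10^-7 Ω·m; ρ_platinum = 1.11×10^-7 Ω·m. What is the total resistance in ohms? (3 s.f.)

5.73 Ω

Seg 1: A = π(d/2)² = π(1.2250e-04 m)² = 4.714e-08 m²
R_1 = (1.63×10^-8)(0.738)/(4.714e-08) = 0.2552 Ω
Seg 2: A = πr² = π(2.3700e-04 m)² = 1.765e-07 m²
R_2 = (5.00×10^-7)(1.38)/(1.765e-07) = 3.91 Ω
Seg 3: A = πr² = π(1.8600e-04 m)² = 1.087e-07 m²
R_3 = (1.11×10^-7)(1.53)/(1.087e-07) = 1.563 Ω
R_total = R_1 + R_2 + R_3 = 5.73 Ω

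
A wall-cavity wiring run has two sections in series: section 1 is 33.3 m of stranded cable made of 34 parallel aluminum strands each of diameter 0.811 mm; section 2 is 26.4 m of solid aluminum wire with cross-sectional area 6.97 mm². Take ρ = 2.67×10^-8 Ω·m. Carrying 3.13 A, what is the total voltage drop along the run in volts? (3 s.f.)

Section 1: A_strand = π(4.0550e-04)² = 5.166e-07 m²; R₁ = ρL/(N·A_s) = (2.67×10^-8)(33.3)/(34×5.166e-07) = 0.05062 Ω
Section 2: A = 6.97 mm² = 6.970e-06 m²
R₂ = (2.67×10^-8)(26.4)/(6.970e-06) = 0.1011 Ω
R = R₁ + R₂ = 0.1518 Ω
V = IR = 3.13 × 0.1518 = 0.475 V

0.475 V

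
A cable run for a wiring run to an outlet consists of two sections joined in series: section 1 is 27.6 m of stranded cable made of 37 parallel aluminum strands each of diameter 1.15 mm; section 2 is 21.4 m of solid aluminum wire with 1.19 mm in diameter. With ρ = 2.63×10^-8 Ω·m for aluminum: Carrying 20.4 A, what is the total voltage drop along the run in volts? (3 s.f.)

10.7 V

Section 1: A_strand = π(5.7500e-04)² = 1.039e-06 m²; R₁ = ρL/(N·A_s) = (2.63×10^-8)(27.6)/(37×1.039e-06) = 0.01889 Ω
Section 2: A = π(d/2)² = π(5.9500e-04 m)² = 1.112e-06 m²
R₂ = (2.63×10^-8)(21.4)/(1.112e-06) = 0.506 Ω
R = R₁ + R₂ = 0.5249 Ω
V = IR = 20.4 × 0.5249 = 10.7 V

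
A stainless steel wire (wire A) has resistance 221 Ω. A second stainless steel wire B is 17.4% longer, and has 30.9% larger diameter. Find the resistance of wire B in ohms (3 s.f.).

R ∝ L/d², so R_B/R_A = (1 + 17.4/100) × (1 + 30.9/100)⁻²
= 1.174 × 0.5836 = 0.6852
R_B = 0.6852 × 221 = 151 Ω

151 Ω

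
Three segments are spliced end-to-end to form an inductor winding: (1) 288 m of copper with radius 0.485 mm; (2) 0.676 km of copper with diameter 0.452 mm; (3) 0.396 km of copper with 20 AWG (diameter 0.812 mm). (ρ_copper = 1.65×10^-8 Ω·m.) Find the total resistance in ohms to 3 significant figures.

Seg 1: A = πr² = π(4.8500e-04 m)² = 7.390e-07 m²
R_1 = (1.65×10^-8)(288)/(7.390e-07) = 6.43 Ω
Seg 2: A = π(d/2)² = π(2.2600e-04 m)² = 1.605e-07 m²
R_2 = (1.65×10^-8)(676)/(1.605e-07) = 69.51 Ω
Seg 3: A = π(0.812/2 mm)² = π(4.0600e-04 m)² = 5.178e-07 m²
R_3 = (1.65×10^-8)(396)/(5.178e-07) = 12.62 Ω
R_total = R_1 + R_2 + R_3 = 88.6 Ω

88.6 Ω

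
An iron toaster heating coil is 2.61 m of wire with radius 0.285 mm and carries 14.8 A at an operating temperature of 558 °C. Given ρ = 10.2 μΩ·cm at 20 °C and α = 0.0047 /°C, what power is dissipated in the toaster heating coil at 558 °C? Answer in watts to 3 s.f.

ρ = 10.2 μΩ·cm = 1.02×10^-7 Ω·m
A = πr² = π(2.8500e-04 m)² = 2.552e-07 m²
R₍20₎ = ρL/A = (1.02×10^-7)(2.61)/(2.552e-07) = 1.043 Ω
R₍558₎ = R₍20₎(1 + αΔT) = 1.043 × (1 + 0.0047×538) = 3.681 Ω
P = I²R = (14.8)² × 3.681 = 806 W

806 W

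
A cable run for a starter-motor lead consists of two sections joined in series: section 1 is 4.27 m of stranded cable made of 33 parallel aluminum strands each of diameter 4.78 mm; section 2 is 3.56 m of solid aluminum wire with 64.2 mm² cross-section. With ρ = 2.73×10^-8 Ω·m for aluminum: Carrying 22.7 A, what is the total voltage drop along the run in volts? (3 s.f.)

0.0388 V

Section 1: A_strand = π(2.3900e-03)² = 1.795e-05 m²; R₁ = ρL/(N·A_s) = (2.73×10^-8)(4.27)/(33×1.795e-05) = 1.968×10^-4 Ω
Section 2: A = 64.2 mm² = 6.420e-05 m²
R₂ = (2.73×10^-8)(3.56)/(6.420e-05) = 0.001514 Ω
R = R₁ + R₂ = 0.001711 Ω
V = IR = 22.7 × 0.001711 = 0.0388 V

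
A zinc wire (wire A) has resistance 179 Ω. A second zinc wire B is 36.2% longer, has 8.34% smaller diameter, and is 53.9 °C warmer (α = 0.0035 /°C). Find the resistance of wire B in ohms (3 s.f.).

345 Ω

R ∝ ρL/d² with ρ ∝ (1+αΔT), so R_B/R_A = (1 + 36.2/100) × (1 − 8.34/100)⁻² × (1 + 0.0035×53.9)
= 1.362 × 1.19 × 1.189 = 1.927
R_B = 1.927 × 179 = 345 Ω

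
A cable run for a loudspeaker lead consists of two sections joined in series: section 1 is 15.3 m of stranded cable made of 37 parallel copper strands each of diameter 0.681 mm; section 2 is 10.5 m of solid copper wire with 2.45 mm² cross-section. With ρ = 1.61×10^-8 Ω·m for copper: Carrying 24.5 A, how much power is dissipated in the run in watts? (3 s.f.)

52.4 W

Section 1: A_strand = π(3.4050e-04)² = 3.642e-07 m²; R₁ = ρL/(N·A_s) = (1.61×10^-8)(15.3)/(37×3.642e-07) = 0.01828 Ω
Section 2: A = 2.45 mm² = 2.450e-06 m²
R₂ = (1.61×10^-8)(10.5)/(2.450e-06) = 0.069 Ω
R = R₁ + R₂ = 0.08728 Ω
P = I²R = (24.5)² × 0.08728 = 52.4 W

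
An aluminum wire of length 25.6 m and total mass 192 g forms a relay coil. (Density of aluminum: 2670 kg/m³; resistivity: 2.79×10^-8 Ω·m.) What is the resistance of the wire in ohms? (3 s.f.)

0.254 Ω

A = m/(density·L) = 0.192/(2670×25.6) = 2.8090e-06 m²
R = ρL/A = (2.79×10^-8)(25.6)/(2.8090e-06) = 0.254 Ω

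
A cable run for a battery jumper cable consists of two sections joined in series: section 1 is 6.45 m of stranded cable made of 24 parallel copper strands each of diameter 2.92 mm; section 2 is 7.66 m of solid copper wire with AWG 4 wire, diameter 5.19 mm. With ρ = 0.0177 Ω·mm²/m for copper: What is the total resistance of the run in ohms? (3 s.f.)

ρ = 0.0177 Ω·mm²/m = 1.77×10^-8 Ω·m
Section 1: A_strand = π(1.4600e-03)² = 6.697e-06 m²; R₁ = ρL/(N·A_s) = (1.77×10^-8)(6.45)/(24×6.697e-06) = 7.103×10^-4 Ω
Section 2: A = π(5.19/2 mm)² = π(2.5950e-03 m)² = 2.116e-05 m²
R₂ = (1.77×10^-8)(7.66)/(2.116e-05) = 0.006409 Ω
R = R₁ + R₂ = 0.00712 Ω

0.00712 Ω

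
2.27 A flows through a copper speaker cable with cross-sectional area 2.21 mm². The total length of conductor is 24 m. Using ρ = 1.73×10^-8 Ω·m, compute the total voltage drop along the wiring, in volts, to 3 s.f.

0.426 V

A = 2.21 mm² = 2.210e-06 m²
R = ρL/A = (1.73×10^-8)(24)/(2.210e-06) = 0.1879 Ω
V = IR = 2.27 × 0.1879 = 0.426 V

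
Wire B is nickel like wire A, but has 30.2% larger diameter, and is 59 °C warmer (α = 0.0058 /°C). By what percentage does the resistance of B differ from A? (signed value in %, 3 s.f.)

-20.8%

R ∝ ρL/d² with ρ ∝ (1+αΔT), so R_B/R_A = (1 + 30.2/100)⁻² × (1 + 0.0058×59)
= 0.5899 × 1.342 = 0.7918
(R_B − R_A)/R_A = 0.7918 − 1 = -20.8%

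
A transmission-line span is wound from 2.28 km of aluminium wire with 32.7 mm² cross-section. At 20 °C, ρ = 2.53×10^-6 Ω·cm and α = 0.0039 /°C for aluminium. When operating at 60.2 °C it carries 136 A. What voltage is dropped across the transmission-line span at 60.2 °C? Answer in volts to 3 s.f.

278 V

ρ = 2.53×10^-6 Ω·cm = 2.53×10^-8 Ω·m
A = 32.7 mm² = 3.270e-05 m²
R₍20₎ = ρL/A = (2.53×10^-8)(2280)/(3.270e-05) = 1.764 Ω
R₍60.2₎ = R₍20₎(1 + αΔT) = 1.764 × (1 + 0.0039×40.2) = 2.041 Ω
V = IR = 136 × 2.041 = 278 V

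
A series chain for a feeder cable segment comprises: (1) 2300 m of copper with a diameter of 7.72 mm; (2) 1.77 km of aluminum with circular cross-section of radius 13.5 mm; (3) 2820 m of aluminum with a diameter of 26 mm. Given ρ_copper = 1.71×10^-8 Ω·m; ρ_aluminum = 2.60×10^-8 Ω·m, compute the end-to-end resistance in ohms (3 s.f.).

1.06 Ω

Seg 1: A = π(d/2)² = π(3.8600e-03 m)² = 4.681e-05 m²
R_1 = (1.71×10^-8)(2300)/(4.681e-05) = 0.8402 Ω
Seg 2: A = πr² = π(1.3500e-02 m)² = 5.726e-04 m²
R_2 = (2.60×10^-8)(1770)/(5.726e-04) = 0.08038 Ω
Seg 3: A = π(d/2)² = π(1.3000e-02 m)² = 5.309e-04 m²
R_3 = (2.60×10^-8)(2820)/(5.309e-04) = 0.1381 Ω
R_total = R_1 + R_2 + R_3 = 1.06 Ω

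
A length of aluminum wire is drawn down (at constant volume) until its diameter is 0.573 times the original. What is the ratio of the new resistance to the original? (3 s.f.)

Volume constant ⇒ L' = L/r² with r = 0.573. R' = ρL'/A' = ρ(L/r²)/(πr²d₀²/4) = R/r⁴.
Factor = 9.28

9.28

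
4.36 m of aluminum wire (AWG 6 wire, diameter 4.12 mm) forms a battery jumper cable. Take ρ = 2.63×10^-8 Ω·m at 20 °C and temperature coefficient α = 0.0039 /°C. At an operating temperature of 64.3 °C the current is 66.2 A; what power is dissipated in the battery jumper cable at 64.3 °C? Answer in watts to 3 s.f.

A = π(4.12/2 mm)² = π(2.0600e-03 m)² = 1.333e-05 m²
R₍20₎ = ρL/A = (2.63×10^-8)(4.36)/(1.333e-05) = 0.008601 Ω
R₍64.3₎ = R₍20₎(1 + αΔT) = 0.008601 × (1 + 0.0039×44.3) = 0.01009 Ω
P = I²R = (66.2)² × 0.01009 = 44.2 W

44.2 W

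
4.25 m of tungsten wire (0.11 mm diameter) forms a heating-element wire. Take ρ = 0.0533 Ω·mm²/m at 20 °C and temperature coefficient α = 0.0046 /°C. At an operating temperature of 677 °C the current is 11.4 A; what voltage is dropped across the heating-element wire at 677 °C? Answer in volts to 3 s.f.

ρ = 0.0533 Ω·mm²/m = 5.33×10^-8 Ω·m
A = π(d/2)² = π(5.5000e-05 m)² = 9.503e-09 m²
R₍20₎ = ρL/A = (5.33×10^-8)(4.25)/(9.503e-09) = 23.84 Ω
R₍677₎ = R₍20₎(1 + αΔT) = 23.84 × (1 + 0.0046×657) = 95.87 Ω
V = IR = 11.4 × 95.87 = 1090 V

1090 V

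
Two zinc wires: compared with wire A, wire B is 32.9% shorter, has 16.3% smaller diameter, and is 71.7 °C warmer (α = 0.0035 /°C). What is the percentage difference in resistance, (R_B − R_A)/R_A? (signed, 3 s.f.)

19.8%

R ∝ ρL/d² with ρ ∝ (1+αΔT), so R_B/R_A = (1 − 32.9/100) × (1 − 16.3/100)⁻² × (1 + 0.0035×71.7)
= 0.671 × 1.427 × 1.251 = 1.198
(R_B − R_A)/R_A = 1.198 − 1 = 19.8%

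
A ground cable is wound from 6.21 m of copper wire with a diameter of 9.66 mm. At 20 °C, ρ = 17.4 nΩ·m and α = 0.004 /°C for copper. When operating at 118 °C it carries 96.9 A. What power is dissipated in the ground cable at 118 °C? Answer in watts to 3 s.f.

19.3 W

ρ = 17.4 nΩ·m = 1.74×10^-8 Ω·m
A = π(d/2)² = π(4.8300e-03 m)² = 7.329e-05 m²
R₍20₎ = ρL/A = (1.74×10^-8)(6.21)/(7.329e-05) = 0.001474 Ω
R₍118₎ = R₍20₎(1 + αΔT) = 0.001474 × (1 + 0.004×98) = 0.002052 Ω
P = I²R = (96.9)² × 0.002052 = 19.3 W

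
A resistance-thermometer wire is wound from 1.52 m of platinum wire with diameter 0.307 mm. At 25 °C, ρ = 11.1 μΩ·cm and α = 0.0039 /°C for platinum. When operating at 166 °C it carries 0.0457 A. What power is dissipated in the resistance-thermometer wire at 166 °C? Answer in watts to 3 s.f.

ρ = 11.1 μΩ·cm = 1.11×10^-7 Ω·m
A = π(d/2)² = π(1.5350e-04 m)² = 7.402e-08 m²
R₍25₎ = ρL/A = (1.11×10^-7)(1.52)/(7.402e-08) = 2.279 Ω
R₍166₎ = R₍25₎(1 + αΔT) = 2.279 × (1 + 0.0039×141) = 3.533 Ω
P = I²R = (0.0457)² × 3.533 = 0.00738 W

0.00738 W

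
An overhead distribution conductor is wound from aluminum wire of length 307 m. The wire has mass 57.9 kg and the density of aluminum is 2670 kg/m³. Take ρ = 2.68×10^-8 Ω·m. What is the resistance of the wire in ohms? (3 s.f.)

A = m/(density·L) = 57.9/(2670×307) = 7.0636e-05 m²
R = ρL/A = (2.68×10^-8)(307)/(7.0636e-05) = 0.116 Ω

0.116 Ω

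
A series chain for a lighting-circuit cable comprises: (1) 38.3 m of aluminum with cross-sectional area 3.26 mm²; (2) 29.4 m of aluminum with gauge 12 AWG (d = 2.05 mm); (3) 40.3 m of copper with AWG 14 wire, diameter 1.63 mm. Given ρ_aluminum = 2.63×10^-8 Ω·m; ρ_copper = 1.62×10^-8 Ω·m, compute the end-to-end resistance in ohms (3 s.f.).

0.856 Ω

Seg 1: A = 3.26 mm² = 3.260e-06 m²
R_1 = (2.63×10^-8)(38.3)/(3.260e-06) = 0.309 Ω
Seg 2: A = π(2.05/2 mm)² = π(1.0250e-03 m)² = 3.301e-06 m²
R_2 = (2.63×10^-8)(29.4)/(3.301e-06) = 0.2343 Ω
Seg 3: A = π(1.63/2 mm)² = π(8.1500e-04 m)² = 2.087e-06 m²
R_3 = (1.62×10^-8)(40.3)/(2.087e-06) = 0.3129 Ω
R_total = R_1 + R_2 + R_3 = 0.856 Ω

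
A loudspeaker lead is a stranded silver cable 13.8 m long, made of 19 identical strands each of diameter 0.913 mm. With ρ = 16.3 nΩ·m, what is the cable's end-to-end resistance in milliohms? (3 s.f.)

18.1 mΩ

ρ = 16.3 nΩ·m = 1.63×10^-8 Ω·m
A_strand = π(4.5650e-04 m)² = 6.547e-07 m²
R_strand = ρL/A = (1.63×10^-8)(13.8)/(6.547e-07) = 0.3436 Ω
R_total = R_strand/N = 0.3436/19 = 18.1 mΩ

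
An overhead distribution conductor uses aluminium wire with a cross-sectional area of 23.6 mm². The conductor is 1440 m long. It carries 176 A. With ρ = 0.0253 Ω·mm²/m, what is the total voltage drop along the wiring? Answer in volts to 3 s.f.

272 V

ρ = 0.0253 Ω·mm²/m = 2.53×10^-8 Ω·m
A = 23.6 mm² = 2.360e-05 m²
R = ρL/A = (2.53×10^-8)(1440)/(2.360e-05) = 1.544 Ω
V = IR = 176 × 1.544 = 272 V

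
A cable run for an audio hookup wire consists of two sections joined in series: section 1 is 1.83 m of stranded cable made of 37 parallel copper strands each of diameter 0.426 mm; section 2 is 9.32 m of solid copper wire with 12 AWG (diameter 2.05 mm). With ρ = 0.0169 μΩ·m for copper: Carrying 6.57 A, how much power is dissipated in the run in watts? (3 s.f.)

2.31 W

ρ = 0.0169 μΩ·m = 1.69×10^-8 Ω·m
Section 1: A_strand = π(2.1300e-04)² = 1.425e-07 m²; R₁ = ρL/(N·A_s) = (1.69×10^-8)(1.83)/(37×1.425e-07) = 0.005864 Ω
Section 2: A = π(2.05/2 mm)² = π(1.0250e-03 m)² = 3.301e-06 m²
R₂ = (1.69×10^-8)(9.32)/(3.301e-06) = 0.04772 Ω
R = R₁ + R₂ = 0.05358 Ω
P = I²R = (6.57)² × 0.05358 = 2.31 W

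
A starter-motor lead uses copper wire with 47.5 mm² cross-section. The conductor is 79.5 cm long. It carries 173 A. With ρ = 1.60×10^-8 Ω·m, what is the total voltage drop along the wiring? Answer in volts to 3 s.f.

0.0463 V

A = 47.5 mm² = 4.750e-05 m²
R = ρL/A = (1.60×10^-8)(0.795)/(4.750e-05) = 2.678×10^-4 Ω
V = IR = 173 × 2.678×10^-4 = 0.0463 V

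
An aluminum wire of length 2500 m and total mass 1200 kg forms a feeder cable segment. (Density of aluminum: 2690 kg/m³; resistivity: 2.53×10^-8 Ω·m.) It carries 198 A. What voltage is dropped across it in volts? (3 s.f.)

A = m/(density·L) = 1200/(2690×2500) = 1.7844e-04 m²
R = ρL/A = (2.53×10^-8)(2500)/(1.7844e-04) = 0.3545 Ω
V = IR = 198 × 0.3545 = 70.2 V

70.2 V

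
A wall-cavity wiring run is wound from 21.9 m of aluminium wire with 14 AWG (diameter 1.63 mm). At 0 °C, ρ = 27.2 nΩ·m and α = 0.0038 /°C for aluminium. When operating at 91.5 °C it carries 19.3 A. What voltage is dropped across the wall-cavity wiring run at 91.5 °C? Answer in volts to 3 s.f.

7.43 V

ρ = 27.2 nΩ·m = 2.72×10^-8 Ω·m
A = π(1.63/2 mm)² = π(8.1500e-04 m)² = 2.087e-06 m²
R₍0₎ = ρL/A = (2.72×10^-8)(21.9)/(2.087e-06) = 0.2855 Ω
R₍91.5₎ = R₍0₎(1 + αΔT) = 0.2855 × (1 + 0.0038×91.5) = 0.3847 Ω
V = IR = 19.3 × 0.3847 = 7.43 V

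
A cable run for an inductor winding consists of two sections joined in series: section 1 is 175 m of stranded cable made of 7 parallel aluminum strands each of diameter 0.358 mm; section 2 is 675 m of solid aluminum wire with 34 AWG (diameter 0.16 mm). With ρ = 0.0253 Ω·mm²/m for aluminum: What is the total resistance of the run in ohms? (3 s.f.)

ρ = 0.0253 Ω·mm²/m = 2.53×10^-8 Ω·m
Section 1: A_strand = π(1.7900e-04)² = 1.007e-07 m²; R₁ = ρL/(N·A_s) = (2.53×10^-8)(175)/(7×1.007e-07) = 6.284 Ω
Section 2: A = π(0.16/2 mm)² = π(8.0000e-05 m)² = 2.011e-08 m²
R₂ = (2.53×10^-8)(675)/(2.011e-08) = 849.4 Ω
R = R₁ + R₂ = 856 Ω

856 Ω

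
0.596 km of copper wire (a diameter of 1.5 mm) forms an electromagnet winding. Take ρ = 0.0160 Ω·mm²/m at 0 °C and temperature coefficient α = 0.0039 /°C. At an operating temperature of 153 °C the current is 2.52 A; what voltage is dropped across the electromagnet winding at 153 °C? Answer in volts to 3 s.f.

21.7 V

ρ = 0.0160 Ω·mm²/m = 1.60×10^-8 Ω·m
A = π(d/2)² = π(7.5000e-04 m)² = 1.767e-06 m²
R₍0₎ = ρL/A = (1.60×10^-8)(596)/(1.767e-06) = 5.396 Ω
R₍153₎ = R₍0₎(1 + αΔT) = 5.396 × (1 + 0.0039×153) = 8.616 Ω
V = IR = 2.52 × 8.616 = 21.7 V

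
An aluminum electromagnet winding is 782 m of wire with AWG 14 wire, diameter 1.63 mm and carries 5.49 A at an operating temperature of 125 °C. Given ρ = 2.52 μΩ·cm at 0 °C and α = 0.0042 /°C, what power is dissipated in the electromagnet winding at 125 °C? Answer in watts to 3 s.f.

434 W

ρ = 2.52 μΩ·cm = 2.52×10^-8 Ω·m
A = π(1.63/2 mm)² = π(8.1500e-04 m)² = 2.087e-06 m²
R₍0₎ = ρL/A = (2.52×10^-8)(782)/(2.087e-06) = 9.444 Ω
R₍125₎ = R₍0₎(1 + αΔT) = 9.444 × (1 + 0.0042×125) = 14.4 Ω
P = I²R = (5.49)² × 14.4 = 434 W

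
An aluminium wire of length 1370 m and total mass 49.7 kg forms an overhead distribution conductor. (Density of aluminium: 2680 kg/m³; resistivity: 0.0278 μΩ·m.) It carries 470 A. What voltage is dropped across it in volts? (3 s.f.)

1320 V

ρ = 0.0278 μΩ·m = 2.78×10^-8 Ω·m
A = m/(density·L) = 49.7/(2680×1370) = 1.3536e-05 m²
R = ρL/A = (2.78×10^-8)(1370)/(1.3536e-05) = 2.814 Ω
V = IR = 470 × 2.814 = 1320 V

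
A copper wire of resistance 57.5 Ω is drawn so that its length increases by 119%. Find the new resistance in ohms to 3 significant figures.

k = 1 + 119/100 = 2.19; volume constant ⇒ A' = A/k, so R' = k²R.
R' = 4.796 × 57.5 = 276 Ω

276 Ω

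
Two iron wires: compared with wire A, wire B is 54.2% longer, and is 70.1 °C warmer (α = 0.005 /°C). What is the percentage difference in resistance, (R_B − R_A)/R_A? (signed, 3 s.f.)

108%

R ∝ ρL/d² with ρ ∝ (1+αΔT), so R_B/R_A = (1 + 54.2/100) × (1 + 0.005×70.1)
= 1.542 × 1.351 = 2.083
(R_B − R_A)/R_A = 2.083 − 1 = 108%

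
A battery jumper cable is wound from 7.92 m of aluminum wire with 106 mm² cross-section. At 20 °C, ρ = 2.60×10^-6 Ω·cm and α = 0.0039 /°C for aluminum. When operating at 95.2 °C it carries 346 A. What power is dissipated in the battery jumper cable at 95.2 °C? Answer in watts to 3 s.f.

301 W

ρ = 2.60×10^-6 Ω·cm = 2.60×10^-8 Ω·m
A = 106 mm² = 1.060e-04 m²
R₍20₎ = ρL/A = (2.60×10^-8)(7.92)/(1.060e-04) = 0.001943 Ω
R₍95.2₎ = R₍20₎(1 + αΔT) = 0.001943 × (1 + 0.0039×75.2) = 0.002512 Ω
P = I²R = (346)² × 0.002512 = 301 W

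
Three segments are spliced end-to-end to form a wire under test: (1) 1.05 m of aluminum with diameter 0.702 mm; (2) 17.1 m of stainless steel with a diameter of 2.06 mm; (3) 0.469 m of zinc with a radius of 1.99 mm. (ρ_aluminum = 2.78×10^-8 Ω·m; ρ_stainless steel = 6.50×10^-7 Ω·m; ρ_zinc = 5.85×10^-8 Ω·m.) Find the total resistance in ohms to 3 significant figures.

3.41 Ω

Seg 1: A = π(d/2)² = π(3.5100e-04 m)² = 3.870e-07 m²
R_1 = (2.78×10^-8)(1.05)/(3.870e-07) = 0.07542 Ω
Seg 2: A = π(d/2)² = π(1.0300e-03 m)² = 3.333e-06 m²
R_2 = (6.50×10^-7)(17.1)/(3.333e-06) = 3.335 Ω
Seg 3: A = πr² = π(1.9900e-03 m)² = 1.244e-05 m²
R_3 = (5.85×10^-8)(0.469)/(1.244e-05) = 0.002205 Ω
R_total = R_1 + R_2 + R_3 = 3.41 Ω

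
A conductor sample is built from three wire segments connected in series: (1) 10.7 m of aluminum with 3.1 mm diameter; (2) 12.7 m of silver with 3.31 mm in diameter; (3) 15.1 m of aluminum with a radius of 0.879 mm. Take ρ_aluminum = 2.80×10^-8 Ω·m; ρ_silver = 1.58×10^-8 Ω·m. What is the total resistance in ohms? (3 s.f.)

Seg 1: A = π(d/2)² = π(1.5500e-03 m)² = 7.548e-06 m²
R_1 = (2.80×10^-8)(10.7)/(7.548e-06) = 0.03969 Ω
Seg 2: A = π(d/2)² = π(1.6550e-03 m)² = 8.605e-06 m²
R_2 = (1.58×10^-8)(12.7)/(8.605e-06) = 0.02332 Ω
Seg 3: A = πr² = π(8.7900e-04 m)² = 2.427e-06 m²
R_3 = (2.80×10^-8)(15.1)/(2.427e-06) = 0.1742 Ω
R_total = R_1 + R_2 + R_3 = 0.237 Ω

0.237 Ω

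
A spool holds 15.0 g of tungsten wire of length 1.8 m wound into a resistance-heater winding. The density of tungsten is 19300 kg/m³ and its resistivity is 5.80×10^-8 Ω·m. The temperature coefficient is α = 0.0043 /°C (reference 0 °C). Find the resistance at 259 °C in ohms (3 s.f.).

A = m/(density·L) = 0.015/(19300×1.8) = 4.3178e-07 m²
R = ρL/A = (5.80×10^-8)(1.8)/(4.3178e-07) = 0.2418 Ω
R(259 °C) = 0.2418 × (1 + 0.0043×259) = 0.511 Ω

0.511 Ω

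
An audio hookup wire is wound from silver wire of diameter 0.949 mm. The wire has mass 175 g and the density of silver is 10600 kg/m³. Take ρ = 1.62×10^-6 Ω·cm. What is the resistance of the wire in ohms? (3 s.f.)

0.535 Ω

ρ = 1.62×10^-6 Ω·cm = 1.62×10^-8 Ω·m
A = π(d/2)² = π(4.7450e-04 m)² = 7.0733e-07 m²
L = m/(density·A) = 0.175/(10600×7.0733e-07) = 23.34 m
R = ρL/A = (1.62×10^-8)(23.34)/(7.0733e-07) = 0.535 Ω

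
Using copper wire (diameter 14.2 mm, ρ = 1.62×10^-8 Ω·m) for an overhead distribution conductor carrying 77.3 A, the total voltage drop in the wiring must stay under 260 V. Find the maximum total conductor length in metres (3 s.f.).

32900 m

A = π(d/2)² = π(7.1000e-03 m)² = 1.584e-04 m²
L_max = V_max·A/(1·ρI) = (260)(1.584e-04)/(1.62×10^-8×77.3) = 32900 m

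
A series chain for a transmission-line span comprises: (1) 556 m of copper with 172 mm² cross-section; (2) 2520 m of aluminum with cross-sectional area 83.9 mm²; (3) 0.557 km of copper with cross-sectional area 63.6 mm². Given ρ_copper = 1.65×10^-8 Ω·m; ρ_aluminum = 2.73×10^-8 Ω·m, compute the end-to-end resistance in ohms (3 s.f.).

1.02 Ω

Seg 1: A = 172 mm² = 1.720e-04 m²
R_1 = (1.65×10^-8)(556)/(1.720e-04) = 0.05334 Ω
Seg 2: A = 83.9 mm² = 8.390e-05 m²
R_2 = (2.73×10^-8)(2520)/(8.390e-05) = 0.82 Ω
Seg 3: A = 63.6 mm² = 6.360e-05 m²
R_3 = (1.65×10^-8)(557)/(6.360e-05) = 0.1445 Ω
R_total = R_1 + R_2 + R_3 = 1.02 Ω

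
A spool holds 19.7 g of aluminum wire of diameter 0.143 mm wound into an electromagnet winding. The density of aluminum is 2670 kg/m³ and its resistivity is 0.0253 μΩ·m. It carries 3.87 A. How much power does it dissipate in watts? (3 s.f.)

ρ = 0.0253 μΩ·m = 2.53×10^-8 Ω·m
A = π(d/2)² = π(7.1500e-05 m)² = 1.6061e-08 m²
L = m/(density·A) = 0.0197/(2670×1.6061e-08) = 459.4 m
R = ρL/A = (2.53×10^-8)(459.4)/(1.6061e-08) = 723.7 Ω
P = I²R = (3.87)² × 723.7 = 10800 W

10800 W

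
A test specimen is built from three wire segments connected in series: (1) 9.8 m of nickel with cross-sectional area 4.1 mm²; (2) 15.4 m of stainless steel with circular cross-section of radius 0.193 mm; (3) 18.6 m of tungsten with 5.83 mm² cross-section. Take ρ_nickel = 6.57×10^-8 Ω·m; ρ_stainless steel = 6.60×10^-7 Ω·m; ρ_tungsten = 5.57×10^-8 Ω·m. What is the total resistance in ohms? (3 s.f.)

87.2 Ω

Seg 1: A = 4.1 mm² = 4.100e-06 m²
R_1 = (6.57×10^-8)(9.8)/(4.100e-06) = 0.157 Ω
Seg 2: A = πr² = π(1.9300e-04 m)² = 1.170e-07 m²
R_2 = (6.60×10^-7)(15.4)/(1.170e-07) = 86.86 Ω
Seg 3: A = 5.83 mm² = 5.830e-06 m²
R_3 = (5.57×10^-8)(18.6)/(5.830e-06) = 0.1777 Ω
R_total = R_1 + R_2 + R_3 = 87.2 Ω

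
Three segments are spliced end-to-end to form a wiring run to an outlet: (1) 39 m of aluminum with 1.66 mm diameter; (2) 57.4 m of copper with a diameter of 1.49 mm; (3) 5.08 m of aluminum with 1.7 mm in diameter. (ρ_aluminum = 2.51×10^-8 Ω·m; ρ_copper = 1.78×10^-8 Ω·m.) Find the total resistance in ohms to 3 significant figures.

Seg 1: A = π(d/2)² = π(8.3000e-04 m)² = 2.164e-06 m²
R_1 = (2.51×10^-8)(39)/(2.164e-06) = 0.4523 Ω
Seg 2: A = π(d/2)² = π(7.4500e-04 m)² = 1.744e-06 m²
R_2 = (1.78×10^-8)(57.4)/(1.744e-06) = 0.586 Ω
Seg 3: A = π(d/2)² = π(8.5000e-04 m)² = 2.270e-06 m²
R_3 = (2.51×10^-8)(5.08)/(2.270e-06) = 0.05618 Ω
R_total = R_1 + R_2 + R_3 = 1.09 Ω

1.09 Ω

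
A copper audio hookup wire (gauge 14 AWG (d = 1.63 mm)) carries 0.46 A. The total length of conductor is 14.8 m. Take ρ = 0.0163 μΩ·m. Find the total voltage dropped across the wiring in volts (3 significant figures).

ρ = 0.0163 μΩ·m = 1.63×10^-8 Ω·m
A = π(1.63/2 mm)² = π(8.1500e-04 m)² = 2.087e-06 m²
R = ρL/A = (1.63×10^-8)(14.8)/(2.087e-06) = 0.1156 Ω
V = IR = 0.46 × 0.1156 = 0.0532 V

0.0532 V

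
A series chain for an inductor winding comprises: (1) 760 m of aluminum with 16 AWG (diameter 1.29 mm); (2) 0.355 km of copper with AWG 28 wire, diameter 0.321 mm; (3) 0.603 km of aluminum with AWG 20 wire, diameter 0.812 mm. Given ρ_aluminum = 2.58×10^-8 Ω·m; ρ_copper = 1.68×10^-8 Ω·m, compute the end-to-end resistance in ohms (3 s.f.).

119 Ω

Seg 1: A = π(1.29/2 mm)² = π(6.4500e-04 m)² = 1.307e-06 m²
R_1 = (2.58×10^-8)(760)/(1.307e-06) = 15 Ω
Seg 2: A = π(0.321/2 mm)² = π(1.6050e-04 m)² = 8.093e-08 m²
R_2 = (1.68×10^-8)(355)/(8.093e-08) = 73.69 Ω
Seg 3: A = π(0.812/2 mm)² = π(4.0600e-04 m)² = 5.178e-07 m²
R_3 = (2.58×10^-8)(603)/(5.178e-07) = 30.04 Ω
R_total = R_1 + R_2 + R_3 = 119 Ω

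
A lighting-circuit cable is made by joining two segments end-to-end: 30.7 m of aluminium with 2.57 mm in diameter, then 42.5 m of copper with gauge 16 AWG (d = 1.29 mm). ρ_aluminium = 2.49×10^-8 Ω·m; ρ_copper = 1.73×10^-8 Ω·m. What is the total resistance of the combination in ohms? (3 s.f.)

0.710 Ω

Segment 1: A = π(d/2)² = π(1.2850e-03 m)² = 5.187e-06 m²
R₁ = ρL/A = (2.49×10^-8)(30.7)/(5.187e-06) = 0.1474 Ω
Segment 2: A = π(1.29/2 mm)² = π(6.4500e-04 m)² = 1.307e-06 m²
R₂ = (1.73×10^-8)(42.5)/(1.307e-06) = 0.5626 Ω
R = R₁ + R₂ = 0.710 Ω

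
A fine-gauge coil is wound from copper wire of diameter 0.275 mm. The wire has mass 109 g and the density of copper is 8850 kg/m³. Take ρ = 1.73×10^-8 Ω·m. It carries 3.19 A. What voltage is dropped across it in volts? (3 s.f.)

193 V

A = π(d/2)² = π(1.3750e-04 m)² = 5.9396e-08 m²
L = m/(density·A) = 0.109/(8850×5.9396e-08) = 207.4 m
R = ρL/A = (1.73×10^-8)(207.4)/(5.9396e-08) = 60.4 Ω
V = IR = 3.19 × 60.4 = 193 V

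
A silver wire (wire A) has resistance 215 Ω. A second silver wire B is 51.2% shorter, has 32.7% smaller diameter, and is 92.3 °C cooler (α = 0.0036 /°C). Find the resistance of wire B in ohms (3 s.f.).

155 Ω

R ∝ ρL/d² with ρ ∝ (1+αΔT), so R_B/R_A = (1 − 51.2/100) × (1 − 32.7/100)⁻² × (1 − 0.0036×92.3)
= 0.488 × 2.208 × 0.6677 = 0.7194
R_B = 0.7194 × 215 = 155 Ω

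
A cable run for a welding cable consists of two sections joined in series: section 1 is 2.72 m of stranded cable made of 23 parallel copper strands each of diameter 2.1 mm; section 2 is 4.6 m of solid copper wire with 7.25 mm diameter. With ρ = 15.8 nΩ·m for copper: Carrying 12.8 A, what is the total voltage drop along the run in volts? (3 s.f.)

ρ = 15.8 nΩ·m = 1.58×10^-8 Ω·m
Section 1: A_strand = π(1.0500e-03)² = 3.464e-06 m²; R₁ = ρL/(N·A_s) = (1.58×10^-8)(2.72)/(23×3.464e-06) = 5.395×10^-4 Ω
Section 2: A = π(d/2)² = π(3.6250e-03 m)² = 4.128e-05 m²
R₂ = (1.58×10^-8)(4.6)/(4.128e-05) = 0.001761 Ω
R = R₁ + R₂ = 0.0023 Ω
V = IR = 12.8 × 0.0023 = 0.0294 V

0.0294 V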